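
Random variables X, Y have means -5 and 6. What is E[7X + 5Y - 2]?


E[7X + 5Y - 2] = 7*E[X] + 5*E[Y] - 2
= (7)*(-5) + (5)*(6) + (-2)
= -35 + 30 - 2 = -7

-7


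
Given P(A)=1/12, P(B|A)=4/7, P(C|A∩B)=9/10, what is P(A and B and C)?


P(A∩B∩C) = P(A) * P(B|A) * P(C|A∩B)
= 1/12 * 4/7 * 9/10
= 1/21 * 9/10 = 3/70

3/70


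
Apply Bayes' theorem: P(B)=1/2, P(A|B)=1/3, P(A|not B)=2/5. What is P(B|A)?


P(A) = P(A|B)P(B) + P(A|B')P(B') = 1/3*1/2 + 2/5*1/2 = 11/30
P(B|A) = P(A|B)P(B)/P(A) = (1/6)/(11/30) = 5/11

5/11


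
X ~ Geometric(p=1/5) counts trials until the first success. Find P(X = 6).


P(X=6) = (1-p)^5 * p = (4/5)^5 * 1/5
= 1024/3125 * 1/5 = 1024/15625

1024/15625


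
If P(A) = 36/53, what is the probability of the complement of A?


P(A') = 1 - P(A) = 1 - 36/53 = 17/53

17/53


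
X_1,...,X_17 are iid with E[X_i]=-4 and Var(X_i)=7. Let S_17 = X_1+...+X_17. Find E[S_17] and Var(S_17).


E[S_n] = n*mu = 17*-4 = -68
Var(S_n) = n*sigma^2 = 17*7 = 119

E[S_17]=-68, Var(S_17)=119


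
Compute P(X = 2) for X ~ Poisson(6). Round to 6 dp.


P(X=2) = e^(-6) * 6^2 / 2!
≈ 0.002478752177 * 36 / 2
≈ 0.044618

0.044618


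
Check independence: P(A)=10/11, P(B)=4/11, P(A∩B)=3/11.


P(A)*P(B) = 10/11*4/11 = 40/121
P(A∩B) = 3/11 != 40/121, so not independent

No, A and B are not independent


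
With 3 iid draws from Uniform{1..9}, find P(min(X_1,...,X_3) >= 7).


P(min >= 7) = P(all X_i >= 7) = (P(X_1 >= 7))^3
= (3/9)^3 = (1/3)^3 = 1/27

1/27


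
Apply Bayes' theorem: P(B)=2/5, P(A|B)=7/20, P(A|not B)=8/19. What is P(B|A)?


P(A) = P(A|B)P(B) + P(A|B')P(B') = 7/20*2/5 + 8/19*3/5 = 373/950
P(B|A) = P(A|B)P(B)/P(A) = (7/50)/(373/950) = 133/373

133/373


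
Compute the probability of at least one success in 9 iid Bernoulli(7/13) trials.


P(at least one) = 1 - P(none)
P(none) = (1 - 7/13)^9 = (6/13)^9 = 10077696/10604499373
P(at least one) = 1 - 10077696/10604499373 = 10594421677/10604499373

10594421677/10604499373


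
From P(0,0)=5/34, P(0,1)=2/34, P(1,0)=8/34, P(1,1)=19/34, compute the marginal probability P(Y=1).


P(Y=1) = P(0,1)+P(1,1) = 2/34 + 19/34 = 21/34

21/34


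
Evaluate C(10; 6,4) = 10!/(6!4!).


10! = 3628800
Denominator: 6!=720 * 4!=24
Coefficient = 3628800 / 17280 = 210

210


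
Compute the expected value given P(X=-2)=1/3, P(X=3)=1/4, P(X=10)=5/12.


E[X] = sum(x * P(x))
= -2*1/3 + 3*1/4 + 10*5/12
= 17/4

17/4


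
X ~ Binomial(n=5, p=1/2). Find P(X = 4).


P(X=4) = C(5,4) * p^4 * (1-p)^1
= 5 * 1/16 * 1/2
= 5/32

5/32


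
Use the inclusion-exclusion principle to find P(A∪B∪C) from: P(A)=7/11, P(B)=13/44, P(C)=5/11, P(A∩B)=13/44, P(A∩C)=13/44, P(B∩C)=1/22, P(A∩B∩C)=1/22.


P(A∪B∪C) = P(A)+P(B)+P(C) - P(AB)-P(AC)-P(BC) + P(ABC)
= 7/11+13/44+5/11 - 13/44-13/44-1/22 + 1/22
= 35/44

35/44


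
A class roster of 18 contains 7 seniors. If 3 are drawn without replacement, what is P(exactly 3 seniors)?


P(X=3) = C(7,3)*C(11,0) / C(18,3)
= 35*1 / 816
= 35/816

35/816


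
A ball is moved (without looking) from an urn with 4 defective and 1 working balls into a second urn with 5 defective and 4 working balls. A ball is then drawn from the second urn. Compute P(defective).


P(transfer defective) = 4/5; P(transfer working) = 1/5
If defective transferred: Urn II has 6 defective of 10, so P(defective|defective moved) = 3/5
If working transferred: Urn II has 5 defective of 10, so P(defective|working moved) = 1/2
By total probability: P(defective) = 4/5*3/5 + 1/5*1/2 = 29/50

29/50


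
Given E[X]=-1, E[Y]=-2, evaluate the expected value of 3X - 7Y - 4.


E[3X - 7Y - 4] = 3*E[X] - 7*E[Y] - 4
= (3)*(-1) + (-7)*(-2) + (-4)
= -3 + 14 - 4 = 7

7


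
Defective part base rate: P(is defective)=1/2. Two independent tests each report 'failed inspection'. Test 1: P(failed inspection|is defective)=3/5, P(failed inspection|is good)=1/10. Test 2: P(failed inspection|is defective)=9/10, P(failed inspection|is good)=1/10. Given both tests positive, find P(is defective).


After test 1: P(+) = 3/5*1/2 + 1/10*1/2 = 7/20
P(B|+) = (3/10)/(7/20) = 6/7
After test 2 (use post1 as new prior): P(+) = 9/10*6/7 + 1/10*1/7 = 11/14
P(B|+,+) = (27/35)/(11/14) = 54/55

54/55


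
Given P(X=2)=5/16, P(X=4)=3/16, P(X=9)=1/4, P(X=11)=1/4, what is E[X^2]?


E[X^2] = sum(g(x)*P(x))
= 4*5/16 + 16*3/16 + 81*1/4 + 121*1/4
= 219/4

219/4


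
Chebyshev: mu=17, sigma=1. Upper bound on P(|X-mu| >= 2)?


k = 2/1 = 2
Chebyshev: P(|X-mu| >= k*sigma) <= 1/k^2 = 1/2^2 = 1/4

1/4


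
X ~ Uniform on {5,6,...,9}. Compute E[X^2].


E[X^2] = (1/5) * sum(x^2 for x=5..9)
= 255/5 = 51

51


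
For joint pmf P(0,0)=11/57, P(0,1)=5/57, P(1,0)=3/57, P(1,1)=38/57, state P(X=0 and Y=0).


Read from table: P(X=0, Y=0) = 11/57

11/57


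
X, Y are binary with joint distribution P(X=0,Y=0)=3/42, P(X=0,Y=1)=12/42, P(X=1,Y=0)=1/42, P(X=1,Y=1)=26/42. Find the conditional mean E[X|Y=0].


P(Y=0) = 4/42
E[X|Y=0] = (0*3 + 1*1)/4 = 1/4

1/4


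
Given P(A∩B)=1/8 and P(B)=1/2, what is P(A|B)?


P(A|B) = P(A∩B)/P(B) = (5/40)/(20/40) = 5/20 = 1/4

1/4


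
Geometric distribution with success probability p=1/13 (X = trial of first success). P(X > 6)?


P(X > 6) = P(first 6 trials all fail) = (1-p)^6 = (12/13)^6 = 2985984/4826809

2985984/4826809


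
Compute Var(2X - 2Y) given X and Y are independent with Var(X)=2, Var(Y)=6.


Independence => Cov(X,Y)=0
Var(2X - 2Y) = 2^2*Var(X) + (-2)^2*Var(Y)
= 4*2 + 4*6 = 32

32


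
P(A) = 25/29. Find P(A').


P(A') = 1 - P(A) = 1 - 25/29 = 4/29

4/29


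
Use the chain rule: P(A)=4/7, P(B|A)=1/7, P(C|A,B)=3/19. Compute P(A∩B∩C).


P(A∩B∩C) = P(A) * P(B|A) * P(C|A∩B)
= 4/7 * 1/7 * 3/19
= 4/49 * 3/19 = 12/931

12/931


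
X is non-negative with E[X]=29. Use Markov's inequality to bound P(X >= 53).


Markov: P(X >= a) <= E[X]/a
P(X >= 53) <= 29/53

29/53


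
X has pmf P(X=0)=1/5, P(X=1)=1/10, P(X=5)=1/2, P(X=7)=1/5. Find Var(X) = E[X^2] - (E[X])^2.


E[X] = 4, E[X^2] = 112/5
Var(X) = E[X^2] - (E[X])^2 = 112/5 - (4)^2 = 32/5

32/5


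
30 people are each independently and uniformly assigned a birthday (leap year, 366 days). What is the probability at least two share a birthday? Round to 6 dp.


P(all different) = prod((366-i)/366 for i=0..29) = 0.294697
P(at least one match) = 1 - 0.294697 = 0.705303

0.705303


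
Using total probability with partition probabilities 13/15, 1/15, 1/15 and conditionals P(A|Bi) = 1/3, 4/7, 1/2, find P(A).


P(A) = P(A|B1)P(B1) + P(A|B2)P(B2) + P(A|B3)P(B3)
= 1/3*13/15 + 4/7*1/15 + 1/2*1/15
= 13/45 + 4/105 + 1/30 = 227/630

227/630


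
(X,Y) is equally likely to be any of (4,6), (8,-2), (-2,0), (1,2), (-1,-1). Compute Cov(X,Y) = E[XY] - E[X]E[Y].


E[X]=2, E[Y]=1, E[XY]=11/5
Cov(X,Y) = E[XY] - E[X]E[Y] = 11/5 - 2*1 = 1/5

1/5


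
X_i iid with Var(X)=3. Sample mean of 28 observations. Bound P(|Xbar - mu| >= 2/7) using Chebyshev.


Var(Xbar) = Var(X)/n = 3/28
Chebyshev: P(|Xbar-mu| >= 2/7) <= Var(Xbar)/(2/7)^2 = (3/28)/(4/49) = 21/16
Bound exceeds 1, so trivial bound: 1

1


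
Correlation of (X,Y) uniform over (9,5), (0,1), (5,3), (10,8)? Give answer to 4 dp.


Cov(X,Y) = 9.5000, Var(X) = 15.5000, Var(Y) = 6.6875
rho = Cov/(sqrt(VarX)*sqrt(VarY)) = 0.9331

0.9331


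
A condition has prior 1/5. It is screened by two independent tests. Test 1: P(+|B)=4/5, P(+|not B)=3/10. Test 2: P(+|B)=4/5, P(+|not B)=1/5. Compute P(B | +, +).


After test 1: P(+) = 4/5*1/5 + 3/10*4/5 = 2/5
P(B|+) = (4/25)/(2/5) = 2/5
After test 2 (use post1 as new prior): P(+) = 4/5*2/5 + 1/5*3/5 = 11/25
P(B|+,+) = (8/25)/(11/25) = 8/11

8/11


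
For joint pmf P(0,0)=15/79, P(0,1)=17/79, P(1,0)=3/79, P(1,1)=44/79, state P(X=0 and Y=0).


Read from table: P(X=0, Y=0) = 15/79

15/79


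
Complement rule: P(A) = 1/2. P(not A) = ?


P(A') = 1 - P(A) = 1 - 1/2 = 1/2

1/2


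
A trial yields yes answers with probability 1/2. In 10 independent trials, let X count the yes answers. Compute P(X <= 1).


P(X<=1) = P(X=0) + P(X=1)
= 1/1024 + 5/512
= 11/1024

11/1024


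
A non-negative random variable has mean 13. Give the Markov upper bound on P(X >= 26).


Markov: P(X >= a) <= E[X]/a
P(X >= 26) <= 13/26 = 1/2

1/2


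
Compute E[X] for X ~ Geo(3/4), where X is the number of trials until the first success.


For geometric (trials until first success), E[X] = 1/p = 1/(3/4) = 4/3

4/3


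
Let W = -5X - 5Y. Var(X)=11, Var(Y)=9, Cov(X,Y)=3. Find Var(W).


Var(-5X - 5Y) = (-5)^2*Var(X) + (-5)^2*Var(Y) + 2*(-5)*(-5)*Cov(X,Y)
= 25*11 + 25*9 + 50*3
= 275 + 225 + 150 = 650

650


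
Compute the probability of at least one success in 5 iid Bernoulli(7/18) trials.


P(at least one) = 1 - P(none)
P(none) = (1 - 7/18)^5 = (11/18)^5 = 161051/1889568
P(at least one) = 1 - 161051/1889568 = 1728517/1889568

1728517/1889568


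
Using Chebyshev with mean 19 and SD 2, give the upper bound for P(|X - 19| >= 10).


k = 10/2 = 5
Chebyshev: P(|X-mu| >= k*sigma) <= 1/k^2 = 1/5^2 = 1/25

1/25


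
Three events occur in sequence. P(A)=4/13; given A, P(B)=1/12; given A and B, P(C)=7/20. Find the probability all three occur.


P(A∩B∩C) = P(A) * P(B|A) * P(C|A∩B)
= 4/13 * 1/12 * 7/20
= 1/39 * 7/20 = 7/780

7/780


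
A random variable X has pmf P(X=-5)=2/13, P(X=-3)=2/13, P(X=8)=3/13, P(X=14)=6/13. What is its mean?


E[X] = sum(x * P(x))
= -5*2/13 - 3*2/13 + 8*3/13 + 14*6/13
= 92/13

92/13


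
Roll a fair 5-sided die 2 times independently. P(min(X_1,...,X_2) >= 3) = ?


P(min >= 3) = P(all X_i >= 3) = (P(X_1 >= 3))^2
= (3/5)^2 = 9/25

9/25


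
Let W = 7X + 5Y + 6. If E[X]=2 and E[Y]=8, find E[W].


E[7X + 5Y + 6] = 7*E[X] + 5*E[Y] + 6
= (7)*(2) + (5)*(8) + (6)
= 14 + 40 + 6 = 60

60


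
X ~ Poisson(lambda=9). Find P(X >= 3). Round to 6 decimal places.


P(X>=3) = 1 - P(X<=2) = 1 - (e^(-9)*9^0/0! + e^(-9)*9^1/1! + e^(-9)*9^2/2!)
≈ 1 - (0.0001234098 + 0.0011106882 + 0.0049980971)
= 1 - 0.0062321951 = 0.9937678049
≈ 0.993768

0.993768


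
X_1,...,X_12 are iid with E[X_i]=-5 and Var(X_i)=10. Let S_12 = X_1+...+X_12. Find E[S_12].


E[S_n] = n*E[X_1] = 12*-5 = -60

-60


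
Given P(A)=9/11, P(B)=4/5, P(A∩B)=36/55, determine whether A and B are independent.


P(A)*P(B) = 9/11*4/5 = 36/55
P(A∩B) = 36/55, which equals P(A)P(B), so independent

Yes, A and B are independent


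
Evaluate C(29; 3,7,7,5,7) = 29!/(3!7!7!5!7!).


29! = 8841761993739701954543616000000
Denominator: 3!=6 * 7!=5040 * 7!=5040 * 5!=120 * 7!=5040
Coefficient = 8841761993739701954543616000000 / 92177326080000 = 95921224554355200

95921224554355200


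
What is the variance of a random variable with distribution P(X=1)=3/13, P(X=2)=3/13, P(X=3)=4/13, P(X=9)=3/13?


E[X] = 48/13, E[X^2] = 294/13
Var(X) = E[X^2] - (E[X])^2 = 294/13 - (48/13)^2 = 1518/169

1518/169


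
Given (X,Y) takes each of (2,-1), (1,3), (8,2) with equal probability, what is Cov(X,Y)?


E[X]=11/3, E[Y]=4/3, E[XY]=17/3
Cov(X,Y) = E[XY] - E[X]E[Y] = 17/3 - 11/3*4/3 = 7/9

7/9


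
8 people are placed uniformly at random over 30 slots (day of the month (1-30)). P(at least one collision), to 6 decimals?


P(all different) = prod((30-i)/30 for i=0..7) = 0.359686
P(at least one match) = 1 - 0.359686 = 0.640314

0.640314


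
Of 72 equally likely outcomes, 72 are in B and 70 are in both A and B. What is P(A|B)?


P(A|B) = P(A∩B)/P(B) = (70/72)/(72/72) = 70/72 = 35/36

35/36


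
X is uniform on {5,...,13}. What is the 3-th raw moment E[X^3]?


E[X^3] = (1/9) * sum(x^3 for x=5..13)
= 8181/9 = 909

909


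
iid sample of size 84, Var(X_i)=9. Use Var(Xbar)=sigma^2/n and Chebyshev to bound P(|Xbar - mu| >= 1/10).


Var(Xbar) = Var(X)/n = 9/84
Chebyshev: P(|Xbar-mu| >= 1/10) <= Var(Xbar)/(1/10)^2 = (3/28)/(1/100) = 75/7
Bound exceeds 1, so trivial bound: 1

1


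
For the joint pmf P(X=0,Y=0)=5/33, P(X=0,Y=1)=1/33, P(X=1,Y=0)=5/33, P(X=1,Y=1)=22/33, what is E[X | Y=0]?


P(Y=0) = 10/33
E[X|Y=0] = (0*5 + 1*5)/10 = 5/10 = 1/2

1/2


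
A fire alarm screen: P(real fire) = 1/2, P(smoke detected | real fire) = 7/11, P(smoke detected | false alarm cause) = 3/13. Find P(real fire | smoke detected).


P(A) = P(A|B)P(B) + P(A|B')P(B') = 7/11*1/2 + 3/13*1/2 = 62/143
P(B|A) = P(A|B)P(B)/P(A) = (7/22)/(62/143) = 91/124

91/124


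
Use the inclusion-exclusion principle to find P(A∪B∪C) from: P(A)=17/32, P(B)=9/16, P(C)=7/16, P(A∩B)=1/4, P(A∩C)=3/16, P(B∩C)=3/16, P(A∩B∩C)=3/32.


P(A∪B∪C) = P(A)+P(B)+P(C) - P(AB)-P(AC)-P(BC) + P(ABC)
= 17/32+9/16+7/16 - 1/4-3/16-3/16 + 3/32
= 1

1


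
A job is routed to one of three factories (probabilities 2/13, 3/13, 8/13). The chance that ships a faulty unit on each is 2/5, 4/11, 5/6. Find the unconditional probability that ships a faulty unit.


P(A) = P(A|B1)P(B1) + P(A|B2)P(B2) + P(A|B3)P(B3)
= 2/5*2/13 + 4/11*3/13 + 5/6*8/13
= 4/65 + 12/143 + 20/39 = 1412/2145

1412/2145


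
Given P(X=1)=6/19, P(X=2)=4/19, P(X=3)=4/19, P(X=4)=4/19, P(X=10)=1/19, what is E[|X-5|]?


E[|X-5|] = sum(g(x)*P(x))
= 4*6/19 + 3*4/19 + 2*4/19 + 1*4/19 + 5*1/19
= 53/19

53/19


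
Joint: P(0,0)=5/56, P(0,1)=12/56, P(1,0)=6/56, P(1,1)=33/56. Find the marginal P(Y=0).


P(Y=0) = P(0,0)+P(1,0) = 5/56 + 6/56 = 11/56

11/56


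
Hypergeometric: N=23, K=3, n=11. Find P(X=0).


P(X=0) = C(3,0)*C(20,11) / C(23,11)
= 1*167960 / 1352078
= 167960/1352078 = 20/161

20/161


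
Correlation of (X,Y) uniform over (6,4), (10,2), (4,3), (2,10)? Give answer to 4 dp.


Cov(X,Y) = -7.1250, Var(X) = 8.7500, Var(Y) = 9.6875
rho = Cov/(sqrt(VarX)*sqrt(VarY)) = -0.7739

-0.7739


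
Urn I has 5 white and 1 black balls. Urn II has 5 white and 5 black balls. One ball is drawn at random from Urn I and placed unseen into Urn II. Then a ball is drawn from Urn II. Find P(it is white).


P(transfer white) = 5/6; P(transfer black) = 1/6
If white transferred: Urn II has 6 white of 11, so P(white|white moved) = 6/11
If black transferred: Urn II has 5 white of 11, so P(white|black moved) = 5/11
By total probability: P(white) = 5/6*6/11 + 1/6*5/11 = 35/66

35/66


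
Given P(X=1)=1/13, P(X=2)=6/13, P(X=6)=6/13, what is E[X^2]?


E[X^2] = sum(g(x)*P(x))
= 1*1/13 + 4*6/13 + 36*6/13
= 241/13

241/13


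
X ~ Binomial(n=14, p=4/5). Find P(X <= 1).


P(X<=1) = P(X=0) + P(X=1)
= 1/6103515625 + 56/6103515625
= 57/6103515625

57/6103515625


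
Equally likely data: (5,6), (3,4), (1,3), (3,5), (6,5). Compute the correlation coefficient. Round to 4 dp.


Cov(X,Y) = 1.4400, Var(X) = 3.0400, Var(Y) = 1.0400
rho = Cov/(sqrt(VarX)*sqrt(VarY)) = 0.8099

0.8099


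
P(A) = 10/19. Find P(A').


P(A') = 1 - P(A) = 1 - 10/19 = 9/19

9/19


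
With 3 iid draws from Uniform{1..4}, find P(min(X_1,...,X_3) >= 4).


P(min >= 4) = P(all X_i >= 4) = (P(X_1 >= 4))^3
= (1/4)^3 = 1/64

1/64


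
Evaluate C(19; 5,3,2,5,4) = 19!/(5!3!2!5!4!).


19! = 121645100408832000
Denominator: 5!=120 * 3!=6 * 2!=2 * 5!=120 * 4!=24
Coefficient = 121645100408832000 / 4147200 = 29331862560

29331862560


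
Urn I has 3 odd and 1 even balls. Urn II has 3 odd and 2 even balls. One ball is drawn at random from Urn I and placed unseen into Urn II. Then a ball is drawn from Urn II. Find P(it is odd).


P(transfer odd) = 3/4; P(transfer even) = 1/4
If odd transferred: Urn II has 4 odd of 6, so P(odd|odd moved) = 2/3
If even transferred: Urn II has 3 odd of 6, so P(odd|even moved) = 1/2
By total probability: P(odd) = 3/4*2/3 + 1/4*1/2 = 5/8

5/8


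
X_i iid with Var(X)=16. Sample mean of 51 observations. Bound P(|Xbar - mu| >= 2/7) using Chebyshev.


Var(Xbar) = Var(X)/n = 16/51
Chebyshev: P(|Xbar-mu| >= 2/7) <= Var(Xbar)/(2/7)^2 = (16/51)/(4/49) = 196/51
Bound exceeds 1, so trivial bound: 1

1


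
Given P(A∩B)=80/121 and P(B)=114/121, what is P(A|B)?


P(A|B) = P(A∩B)/P(B) = (80/121)/(114/121) = 80/114 = 40/57

40/57


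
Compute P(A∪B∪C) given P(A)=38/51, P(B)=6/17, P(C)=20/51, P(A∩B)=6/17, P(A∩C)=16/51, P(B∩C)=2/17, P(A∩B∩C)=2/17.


P(A∪B∪C) = P(A)+P(B)+P(C) - P(AB)-P(AC)-P(BC) + P(ABC)
= 38/51+6/17+20/51 - 6/17-16/51-2/17 + 2/17
= 14/17

14/17


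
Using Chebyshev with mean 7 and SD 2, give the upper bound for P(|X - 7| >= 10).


k = 10/2 = 5
Chebyshev: P(|X-mu| >= k*sigma) <= 1/k^2 = 1/5^2 = 1/25

1/25


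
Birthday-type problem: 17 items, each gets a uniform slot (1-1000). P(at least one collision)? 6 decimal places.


P(all different) = prod((1000-i)/1000 for i=0..16) = 0.872185
P(at least one match) = 1 - 0.872185 = 0.127815

0.127815


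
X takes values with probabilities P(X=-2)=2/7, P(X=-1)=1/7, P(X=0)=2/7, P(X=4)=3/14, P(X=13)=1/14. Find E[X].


E[X] = sum(x * P(x))
= -2*2/7 - 1*1/7 + 0*2/7 + 4*3/14 + 13*1/14
= 15/14

15/14


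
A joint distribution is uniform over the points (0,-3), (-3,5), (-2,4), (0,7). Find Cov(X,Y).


E[X]=-5/4, E[Y]=13/4, E[XY]=-23/4
Cov(X,Y) = E[XY] - E[X]E[Y] = -23/4 + 5/4*13/4 = -27/16

-27/16


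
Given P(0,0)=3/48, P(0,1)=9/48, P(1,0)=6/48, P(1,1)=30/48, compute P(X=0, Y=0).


Read from table: P(X=0, Y=0) = 3/48 = 1/16

1/16


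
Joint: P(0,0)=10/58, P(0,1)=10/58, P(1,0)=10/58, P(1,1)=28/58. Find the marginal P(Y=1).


P(Y=1) = P(0,1)+P(1,1) = 10/58 + 28/58 = 38/58 = 19/29

19/29


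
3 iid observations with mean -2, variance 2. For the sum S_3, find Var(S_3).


By independence, Var(S_n) = n*Var(X_1) = 3*2 = 6

6


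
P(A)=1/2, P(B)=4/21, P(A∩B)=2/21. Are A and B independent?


P(A)*P(B) = 1/2*4/21 = 2/21
P(A∩B) = 2/21, which equals P(A)P(B), so independent

Yes, A and B are independent


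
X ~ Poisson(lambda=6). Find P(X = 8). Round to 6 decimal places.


P(X=8) = e^(-6) * 6^8 / 8!
≈ 0.002478752177 * 1679616 / 40320
≈ 0.103258

0.103258


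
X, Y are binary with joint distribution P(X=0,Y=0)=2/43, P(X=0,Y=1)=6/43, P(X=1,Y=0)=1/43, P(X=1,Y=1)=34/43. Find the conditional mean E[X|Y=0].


P(Y=0) = 3/43
E[X|Y=0] = (0*2 + 1*1)/3 = 1/3

1/3


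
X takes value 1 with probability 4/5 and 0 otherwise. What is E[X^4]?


For Bernoulli: X in {0,1}
E[X^4] = 0^4*(1-4/5) + 1^4*4/5 = 4/5

4/5


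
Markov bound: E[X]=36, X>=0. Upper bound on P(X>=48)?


Markov: P(X >= a) <= E[X]/a
P(X >= 48) <= 36/48 = 3/4

3/4


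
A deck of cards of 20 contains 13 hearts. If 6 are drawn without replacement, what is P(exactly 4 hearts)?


P(X=4) = C(13,4)*C(7,2) / C(20,6)
= 715*21 / 38760
= 15015/38760 = 1001/2584

1001/2584


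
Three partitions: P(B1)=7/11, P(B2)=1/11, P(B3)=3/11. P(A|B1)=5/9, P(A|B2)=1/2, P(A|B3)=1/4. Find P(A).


P(A) = P(A|B1)P(B1) + P(A|B2)P(B2) + P(A|B3)P(B3)
= 5/9*7/11 + 1/2*1/11 + 1/4*3/11
= 35/99 + 1/22 + 3/44 = 185/396

185/396


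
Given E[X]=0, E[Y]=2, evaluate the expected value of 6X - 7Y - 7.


E[6X - 7Y - 7] = 6*E[X] - 7*E[Y] - 7
= (6)*(0) + (-7)*(2) + (-7)
= 0 - 14 - 7 = -21

-21


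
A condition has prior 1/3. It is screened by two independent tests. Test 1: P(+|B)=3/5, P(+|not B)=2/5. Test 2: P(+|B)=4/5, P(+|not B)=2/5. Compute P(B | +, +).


After test 1: P(+) = 3/5*1/3 + 2/5*2/3 = 7/15
P(B|+) = (1/5)/(7/15) = 3/7
After test 2 (use post1 as new prior): P(+) = 4/5*3/7 + 2/5*4/7 = 4/7
P(B|+,+) = (12/35)/(4/7) = 3/5

3/5


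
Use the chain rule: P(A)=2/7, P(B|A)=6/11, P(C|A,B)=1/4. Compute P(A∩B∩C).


P(A∩B∩C) = P(A) * P(B|A) * P(C|A∩B)
= 2/7 * 6/11 * 1/4
= 12/77 * 1/4 = 3/77

3/77


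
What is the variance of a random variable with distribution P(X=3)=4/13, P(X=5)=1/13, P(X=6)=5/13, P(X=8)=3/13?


E[X] = 71/13, E[X^2] = 433/13
Var(X) = E[X^2] - (E[X])^2 = 433/13 - (71/13)^2 = 588/169

588/169


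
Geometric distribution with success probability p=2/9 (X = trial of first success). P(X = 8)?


P(X=8) = (1-p)^7 * p = (7/9)^7 * 2/9
= 823543/4782969 * 2/9 = 1647086/43046721

1647086/43046721


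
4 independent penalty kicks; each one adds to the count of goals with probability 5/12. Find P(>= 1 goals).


P(at least one) = 1 - P(none)
P(none) = (1 - 5/12)^4 = (7/12)^4 = 2401/20736
P(at least one) = 1 - 2401/20736 = 18335/20736

18335/20736


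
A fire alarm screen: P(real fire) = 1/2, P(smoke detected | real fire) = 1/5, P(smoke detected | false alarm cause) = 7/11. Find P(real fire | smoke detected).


P(A) = P(A|B)P(B) + P(A|B')P(B') = 1/5*1/2 + 7/11*1/2 = 23/55
P(B|A) = P(A|B)P(B)/P(A) = (1/10)/(23/55) = 11/46

11/46


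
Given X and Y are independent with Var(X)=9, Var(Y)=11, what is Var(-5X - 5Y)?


Independence => Cov(X,Y)=0
Var(-5X - 5Y) = (-5)^2*Var(X) + (-5)^2*Var(Y)
= 25*9 + 25*11 = 500

500


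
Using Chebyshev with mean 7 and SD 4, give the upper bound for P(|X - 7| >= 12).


k = 12/4 = 3
Chebyshev: P(|X-mu| >= k*sigma) <= 1/k^2 = 1/3^2 = 1/9

1/9


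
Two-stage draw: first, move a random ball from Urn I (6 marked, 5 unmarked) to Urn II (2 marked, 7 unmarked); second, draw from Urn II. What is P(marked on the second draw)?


P(transfer marked) = 6/11; P(transfer unmarked) = 5/11
If marked transferred: Urn II has 3 marked of 10, so P(marked|marked moved) = 3/10
If unmarked transferred: Urn II has 2 marked of 10, so P(marked|unmarked moved) = 1/5
By total probability: P(marked) = 6/11*3/10 + 5/11*1/5 = 14/55

14/55


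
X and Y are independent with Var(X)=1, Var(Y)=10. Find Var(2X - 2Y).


Independence => Cov(X,Y)=0
Var(2X - 2Y) = 2^2*Var(X) + (-2)^2*Var(Y)
= 4*1 + 4*10 = 44

44


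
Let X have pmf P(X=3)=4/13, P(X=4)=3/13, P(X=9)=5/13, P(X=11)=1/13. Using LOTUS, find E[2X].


E[2X] = sum(g(x)*P(x))
= 6*4/13 + 8*3/13 + 18*5/13 + 22*1/13
= 160/13

160/13


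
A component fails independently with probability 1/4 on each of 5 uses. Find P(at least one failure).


P(at least one) = 1 - P(none)
P(none) = (1 - 1/4)^5 = (3/4)^5 = 243/1024
P(at least one) = 1 - 243/1024 = 781/1024

781/1024


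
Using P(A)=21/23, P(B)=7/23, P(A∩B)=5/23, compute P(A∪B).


P(A∪B) = P(A) + P(B) - P(A∩B)
= 21/23 + 7/23 - 5/23 = 1

1


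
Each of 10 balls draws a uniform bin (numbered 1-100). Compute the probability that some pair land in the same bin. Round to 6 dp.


P(all different) = prod((100-i)/100 for i=0..9) = 0.628157
P(at least one match) = 1 - 0.628157 = 0.371843

0.371843


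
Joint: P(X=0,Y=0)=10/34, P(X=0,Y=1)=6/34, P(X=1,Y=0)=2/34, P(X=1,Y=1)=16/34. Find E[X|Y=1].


P(Y=1) = 22/34
E[X|Y=1] = (0*6 + 1*16)/22 = 16/22 = 8/11

8/11


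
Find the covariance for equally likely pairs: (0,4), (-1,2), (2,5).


E[X]=1/3, E[Y]=11/3, E[XY]=8/3
Cov(X,Y) = E[XY] - E[X]E[Y] = 8/3 - 1/3*11/3 = 13/9

13/9


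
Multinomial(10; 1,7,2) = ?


10! = 3628800
Denominator: 1!=1 * 7!=5040 * 2!=2
Coefficient = 3628800 / 10080 = 360

360


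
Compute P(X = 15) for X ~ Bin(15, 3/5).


P(X=15) = C(15,15) * p^15 * (1-p)^0
= 1 * 14348907/30517578125 * 1
= 14348907/30517578125

14348907/30517578125


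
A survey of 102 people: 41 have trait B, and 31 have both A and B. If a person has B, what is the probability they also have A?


P(A|B) = P(A∩B)/P(B) = (31/102)/(41/102) = 31/41

31/41


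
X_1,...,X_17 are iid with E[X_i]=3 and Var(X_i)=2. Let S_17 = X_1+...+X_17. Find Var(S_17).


By independence, Var(S_n) = n*Var(X_1) = 17*2 = 34

34


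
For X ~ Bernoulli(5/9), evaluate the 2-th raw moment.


For Bernoulli: X in {0,1}
E[X^2] = 0^2*(1-5/9) + 1^2*5/9 = 5/9

5/9


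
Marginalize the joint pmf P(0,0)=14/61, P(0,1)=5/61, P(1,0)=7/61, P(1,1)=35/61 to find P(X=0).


P(X=0) = P(0,0)+P(0,1) = 14/61 + 5/61 = 19/61

19/61


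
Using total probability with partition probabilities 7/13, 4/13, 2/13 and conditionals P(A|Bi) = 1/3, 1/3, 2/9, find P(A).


P(A) = P(A|B1)P(B1) + P(A|B2)P(B2) + P(A|B3)P(B3)
= 1/3*7/13 + 1/3*4/13 + 2/9*2/13
= 7/39 + 4/39 + 4/117 = 37/117

37/117


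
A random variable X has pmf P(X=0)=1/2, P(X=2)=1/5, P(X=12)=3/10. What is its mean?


E[X] = sum(x * P(x))
= 0*1/2 + 2*1/5 + 12*3/10
= 4

4


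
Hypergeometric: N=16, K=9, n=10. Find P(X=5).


P(X=5) = C(9,5)*C(7,5) / C(16,10)
= 126*21 / 8008
= 2646/8008 = 189/572

189/572


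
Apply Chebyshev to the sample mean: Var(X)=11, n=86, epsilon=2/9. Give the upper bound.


Var(Xbar) = Var(X)/n = 11/86
Chebyshev: P(|Xbar-mu| >= 2/9) <= Var(Xbar)/(2/9)^2 = (11/86)/(4/81) = 891/344
Bound exceeds 1, so trivial bound: 1

1


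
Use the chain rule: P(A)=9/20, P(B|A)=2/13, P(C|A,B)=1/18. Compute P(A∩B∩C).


P(A∩B∩C) = P(A) * P(B|A) * P(C|A∩B)
= 9/20 * 2/13 * 1/18
= 9/130 * 1/18 = 1/260

1/260


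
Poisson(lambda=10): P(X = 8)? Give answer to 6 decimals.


P(X=8) = e^(-10) * 10^8 / 8!
≈ 0.00004539992976 * 100000000 / 40320
≈ 0.112599

0.112599


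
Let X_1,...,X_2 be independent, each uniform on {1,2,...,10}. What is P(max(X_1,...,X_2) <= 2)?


P(max <= 2) = P(all X_i <= 2) = (P(X_1 <= 2))^2
= (2/10)^2 = (1/5)^2 = 1/25

1/25


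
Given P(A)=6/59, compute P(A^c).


P(A') = 1 - P(A) = 1 - 6/59 = 53/59

53/59


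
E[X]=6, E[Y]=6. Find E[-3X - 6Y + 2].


E[-3X - 6Y + 2] = -3*E[X] - 6*E[Y] + 2
= (-3)*(6) + (-6)*(6) + (2)
= -18 - 36 + 2 = -52

-52


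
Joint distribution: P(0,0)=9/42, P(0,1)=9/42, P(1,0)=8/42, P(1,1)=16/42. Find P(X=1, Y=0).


Read from table: P(X=1, Y=0) = 8/42 = 4/21

4/21


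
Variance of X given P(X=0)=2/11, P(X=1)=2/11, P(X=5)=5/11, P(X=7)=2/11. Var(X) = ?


E[X] = 41/11, E[X^2] = 225/11
Var(X) = E[X^2] - (E[X])^2 = 225/11 - (41/11)^2 = 794/121

794/121


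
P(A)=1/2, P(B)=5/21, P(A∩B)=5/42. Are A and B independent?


P(A)*P(B) = 1/2*5/21 = 5/42
P(A∩B) = 5/42, which equals P(A)P(B), so independent

Yes, A and B are independent


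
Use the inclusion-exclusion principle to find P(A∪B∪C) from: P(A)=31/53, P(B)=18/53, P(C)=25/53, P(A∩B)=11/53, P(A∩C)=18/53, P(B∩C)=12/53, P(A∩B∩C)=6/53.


P(A∪B∪C) = P(A)+P(B)+P(C) - P(AB)-P(AC)-P(BC) + P(ABC)
= 31/53+18/53+25/53 - 11/53-18/53-12/53 + 6/53
= 39/53

39/53


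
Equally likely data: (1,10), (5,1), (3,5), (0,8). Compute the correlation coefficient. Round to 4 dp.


Cov(X,Y) = -6.0000, Var(X) = 3.6875, Var(Y) = 11.5000
rho = Cov/(sqrt(VarX)*sqrt(VarY)) = -0.9214

-0.9214


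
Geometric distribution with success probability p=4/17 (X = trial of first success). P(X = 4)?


P(X=4) = (1-p)^3 * p = (13/17)^3 * 4/17
= 2197/4913 * 4/17 = 8788/83521

8788/83521


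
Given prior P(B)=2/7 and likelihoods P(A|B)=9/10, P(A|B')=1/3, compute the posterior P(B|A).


P(A) = P(A|B)P(B) + P(A|B')P(B') = 9/10*2/7 + 1/3*5/7 = 52/105
P(B|A) = P(A|B)P(B)/P(A) = (9/35)/(52/105) = 27/52

27/52


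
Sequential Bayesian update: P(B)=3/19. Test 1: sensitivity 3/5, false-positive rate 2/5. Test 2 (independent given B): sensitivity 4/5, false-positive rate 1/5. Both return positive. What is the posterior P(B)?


After test 1: P(+) = 3/5*3/19 + 2/5*16/19 = 41/95
P(B|+) = (9/95)/(41/95) = 9/41
After test 2 (use post1 as new prior): P(+) = 4/5*9/41 + 1/5*32/41 = 68/205
P(B|+,+) = (36/205)/(68/205) = 9/17

9/17


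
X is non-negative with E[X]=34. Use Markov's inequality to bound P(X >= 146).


Markov: P(X >= a) <= E[X]/a
P(X >= 146) <= 34/146 = 17/73

17/73


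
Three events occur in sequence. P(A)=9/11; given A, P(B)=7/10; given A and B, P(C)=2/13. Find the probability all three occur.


P(A∩B∩C) = P(A) * P(B|A) * P(C|A∩B)
= 9/11 * 7/10 * 2/13
= 63/110 * 2/13 = 63/715

63/715


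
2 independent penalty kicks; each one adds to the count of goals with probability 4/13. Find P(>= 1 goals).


P(at least one) = 1 - P(none)
P(none) = (1 - 4/13)^2 = (9/13)^2 = 81/169
P(at least one) = 1 - 81/169 = 88/169

88/169


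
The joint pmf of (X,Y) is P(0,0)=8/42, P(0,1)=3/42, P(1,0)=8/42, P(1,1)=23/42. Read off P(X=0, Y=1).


Read from table: P(X=0, Y=1) = 3/42 = 1/14

1/14


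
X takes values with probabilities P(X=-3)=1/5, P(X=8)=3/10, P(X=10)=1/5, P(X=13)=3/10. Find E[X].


E[X] = sum(x * P(x))
= -3*1/5 + 8*3/10 + 10*1/5 + 13*3/10
= 77/10

77/10


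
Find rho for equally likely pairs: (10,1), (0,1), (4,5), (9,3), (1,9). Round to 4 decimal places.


Cov(X,Y) = -5.0400, Var(X) = 16.5600, Var(Y) = 8.9600
rho = Cov/(sqrt(VarX)*sqrt(VarY)) = -0.4138

-0.4138


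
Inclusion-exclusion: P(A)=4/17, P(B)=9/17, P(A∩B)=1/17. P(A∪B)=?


P(A∪B) = P(A) + P(B) - P(A∩B)
= 4/17 + 9/17 - 1/17 = 12/17

12/17


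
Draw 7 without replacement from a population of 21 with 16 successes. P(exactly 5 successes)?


P(X=5) = C(16,5)*C(5,2) / C(21,7)
= 4368*10 / 116280
= 43680/116280 = 364/969

364/969


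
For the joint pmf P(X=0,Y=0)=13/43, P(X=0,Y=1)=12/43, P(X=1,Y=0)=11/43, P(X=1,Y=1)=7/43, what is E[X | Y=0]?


P(Y=0) = 24/43
E[X|Y=0] = (0*13 + 1*11)/24 = 11/24

11/24


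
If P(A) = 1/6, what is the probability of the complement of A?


P(A') = 1 - P(A) = 1 - 1/6 = 5/6

5/6


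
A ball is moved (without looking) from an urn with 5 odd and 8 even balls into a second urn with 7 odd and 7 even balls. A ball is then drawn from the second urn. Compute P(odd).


P(transfer odd) = 5/13; P(transfer even) = 8/13
If odd transferred: Urn II has 8 odd of 15, so P(odd|odd moved) = 8/15
If even transferred: Urn II has 7 odd of 15, so P(odd|even moved) = 7/15
By total probability: P(odd) = 5/13*8/15 + 8/13*7/15 = 32/65

32/65


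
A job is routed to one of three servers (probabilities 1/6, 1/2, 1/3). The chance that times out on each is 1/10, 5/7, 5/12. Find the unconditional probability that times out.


P(A) = P(A|B1)P(B1) + P(A|B2)P(B2) + P(A|B3)P(B3)
= 1/10*1/6 + 5/7*1/2 + 5/12*1/3
= 1/60 + 5/14 + 5/36 = 323/630

323/630


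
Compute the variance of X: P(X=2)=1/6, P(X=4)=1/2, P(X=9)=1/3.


E[X] = 16/3, E[X^2] = 107/3
Var(X) = E[X^2] - (E[X])^2 = 107/3 - (16/3)^2 = 65/9

65/9


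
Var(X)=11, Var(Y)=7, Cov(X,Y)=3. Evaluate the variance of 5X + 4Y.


Var(5X + 4Y) = 5^2*Var(X) + 4^2*Var(Y) + 2*5*4*Cov(X,Y)
= 25*11 + 16*7 + 40*3
= 275 + 112 + 120 = 507

507


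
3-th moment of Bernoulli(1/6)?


For Bernoulli: X in {0,1}
E[X^3] = 0^3*(1-1/6) + 1^3*1/6 = 1/6

1/6


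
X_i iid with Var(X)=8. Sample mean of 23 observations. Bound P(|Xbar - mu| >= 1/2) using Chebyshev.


Var(Xbar) = Var(X)/n = 8/23
Chebyshev: P(|Xbar-mu| >= 1/2) <= Var(Xbar)/(1/2)^2 = (8/23)/(1/4) = 32/23
Bound exceeds 1, so trivial bound: 1

1


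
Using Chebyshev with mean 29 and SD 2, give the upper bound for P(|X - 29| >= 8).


k = 8/2 = 4
Chebyshev: P(|X-mu| >= k*sigma) <= 1/k^2 = 1/4^2 = 1/16

1/16


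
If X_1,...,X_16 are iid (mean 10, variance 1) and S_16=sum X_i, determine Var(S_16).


By independence, Var(S_n) = n*Var(X_1) = 16*1 = 16

16


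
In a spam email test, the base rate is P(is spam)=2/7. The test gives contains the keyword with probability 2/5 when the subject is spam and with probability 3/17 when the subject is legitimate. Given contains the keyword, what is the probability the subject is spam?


P(A) = P(A|B)P(B) + P(A|B')P(B') = 2/5*2/7 + 3/17*5/7 = 143/595
P(B|A) = P(A|B)P(B)/P(A) = (4/35)/(143/595) = 68/143

68/143


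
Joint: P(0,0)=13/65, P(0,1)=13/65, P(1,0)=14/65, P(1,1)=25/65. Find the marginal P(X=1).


P(X=1) = P(1,0)+P(1,1) = 14/65 + 25/65 = 39/65 = 3/5

3/5


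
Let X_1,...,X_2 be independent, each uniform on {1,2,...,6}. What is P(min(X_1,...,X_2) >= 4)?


P(min >= 4) = P(all X_i >= 4) = (P(X_1 >= 4))^2
= (3/6)^2 = (1/2)^2 = 1/4

1/4


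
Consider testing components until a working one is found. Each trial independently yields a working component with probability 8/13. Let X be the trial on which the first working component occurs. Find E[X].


For geometric (trials until first success), E[X] = 1/p = 1/(8/13) = 13/8

13/8


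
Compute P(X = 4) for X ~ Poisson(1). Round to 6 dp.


P(X=4) = e^(-1) * 1^4 / 4!
≈ 0.3678794412 * 1 / 24
≈ 0.015328

0.015328


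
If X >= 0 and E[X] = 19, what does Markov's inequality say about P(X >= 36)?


Markov: P(X >= a) <= E[X]/a
P(X >= 36) <= 19/36

19/36


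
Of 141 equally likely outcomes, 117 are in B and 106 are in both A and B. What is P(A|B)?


P(A|B) = P(A∩B)/P(B) = (106/141)/(117/141) = 106/117

106/117


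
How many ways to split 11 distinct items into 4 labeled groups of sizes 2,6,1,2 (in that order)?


11! = 39916800
Denominator: 2!=2 * 6!=720 * 1!=1 * 2!=2
Coefficient = 39916800 / 2880 = 13860

13860


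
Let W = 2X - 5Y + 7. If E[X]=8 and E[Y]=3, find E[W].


E[2X - 5Y + 7] = 2*E[X] - 5*E[Y] + 7
= (2)*(8) + (-5)*(3) + (7)
= 16 - 15 + 7 = 8

8


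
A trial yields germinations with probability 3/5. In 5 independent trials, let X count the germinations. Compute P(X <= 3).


P(X<=3) = P(X=0) + P(X=1) + P(X=2) + P(X=3)
= 32/3125 + 48/625 + 144/625 + 216/625
= 2072/3125

2072/3125


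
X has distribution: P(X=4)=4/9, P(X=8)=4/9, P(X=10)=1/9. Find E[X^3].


E[X^3] = sum(g(x)*P(x))
= 64*4/9 + 512*4/9 + 1000*1/9
= 3304/9

3304/9


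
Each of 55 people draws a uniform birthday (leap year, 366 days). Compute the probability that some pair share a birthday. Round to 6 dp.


P(all different) = prod((366-i)/366 for i=0..54) = 0.013909
P(at least one match) = 1 - 0.013909 = 0.986091

0.986091


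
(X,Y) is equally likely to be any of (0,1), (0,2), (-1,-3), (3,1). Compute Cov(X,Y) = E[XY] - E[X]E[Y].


E[X]=1/2, E[Y]=1/4, E[XY]=3/2
Cov(X,Y) = E[XY] - E[X]E[Y] = 3/2 - 1/2*1/4 = 11/8

11/8


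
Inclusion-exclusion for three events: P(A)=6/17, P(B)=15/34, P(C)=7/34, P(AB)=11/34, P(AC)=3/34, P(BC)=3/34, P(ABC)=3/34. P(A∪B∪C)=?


P(A∪B∪C) = P(A)+P(B)+P(C) - P(AB)-P(AC)-P(BC) + P(ABC)
= 6/17+15/34+7/34 - 11/34-3/34-3/34 + 3/34
= 10/17

10/17


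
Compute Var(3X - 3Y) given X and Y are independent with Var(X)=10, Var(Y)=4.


Independence => Cov(X,Y)=0
Var(3X - 3Y) = 3^2*Var(X) + (-3)^2*Var(Y)
= 9*10 + 9*4 = 126

126


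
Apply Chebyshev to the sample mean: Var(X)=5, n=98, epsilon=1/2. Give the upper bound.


Var(Xbar) = Var(X)/n = 5/98
Chebyshev: P(|Xbar-mu| >= 1/2) <= Var(Xbar)/(1/2)^2 = (5/98)/(1/4) = 10/49

10/49


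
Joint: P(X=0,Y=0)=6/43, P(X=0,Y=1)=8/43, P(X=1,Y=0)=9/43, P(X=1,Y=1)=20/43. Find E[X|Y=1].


P(Y=1) = 28/43
E[X|Y=1] = (0*8 + 1*20)/28 = 20/28 = 5/7

5/7


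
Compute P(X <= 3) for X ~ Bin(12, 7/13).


P(X<=3) = P(X=0) + P(X=1) + P(X=2) + P(X=3)
= 2176782336/23298085122481 + 30474952704/23298085122481 + 195547613184/23298085122481 + 760462940160/23298085122481
= 988662288384/23298085122481

988662288384/23298085122481


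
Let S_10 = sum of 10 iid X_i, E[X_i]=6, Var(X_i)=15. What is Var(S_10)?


By independence, Var(S_n) = n*Var(X_1) = 10*15 = 150

150


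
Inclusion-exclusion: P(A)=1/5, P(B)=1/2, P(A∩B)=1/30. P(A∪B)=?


P(A∪B) = P(A) + P(B) - P(A∩B)
= 1/5 + 1/2 - 1/30 = 2/3

2/3


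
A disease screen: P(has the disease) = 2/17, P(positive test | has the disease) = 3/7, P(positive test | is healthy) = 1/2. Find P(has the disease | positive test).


P(A) = P(A|B)P(B) + P(A|B')P(B') = 3/7*2/17 + 1/2*15/17 = 117/238
P(B|A) = P(A|B)P(B)/P(A) = (6/119)/(117/238) = 4/39

4/39


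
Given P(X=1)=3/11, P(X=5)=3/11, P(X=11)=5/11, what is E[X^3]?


E[X^3] = sum(g(x)*P(x))
= 1*3/11 + 125*3/11 + 1331*5/11
= 7033/11

7033/11


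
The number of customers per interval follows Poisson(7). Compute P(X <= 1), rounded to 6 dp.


P(X<=1) = e^(-7)*7^0/0! + e^(-7)*7^1/1!
≈ 0.0009118820 + 0.0063831738
= 0.0072950558
≈ 0.007295

0.007295


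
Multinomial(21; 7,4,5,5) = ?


21! = 51090942171709440000
Denominator: 7!=5040 * 4!=24 * 5!=120 * 5!=120
Coefficient = 51090942171709440000 / 1741824000 = 29331862560

29331862560


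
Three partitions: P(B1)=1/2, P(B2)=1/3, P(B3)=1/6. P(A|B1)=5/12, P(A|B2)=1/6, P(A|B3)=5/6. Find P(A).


P(A) = P(A|B1)P(B1) + P(A|B2)P(B2) + P(A|B3)P(B3)
= 5/12*1/2 + 1/6*1/3 + 5/6*1/6
= 5/24 + 1/18 + 5/36 = 29/72

29/72


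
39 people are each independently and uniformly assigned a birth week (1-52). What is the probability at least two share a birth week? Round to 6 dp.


P(all different) = prod((52-i)/52 for i=0..38) = 0.000000
P(at least one match) = 1 - 0.000000 = 1.000000

1.000000


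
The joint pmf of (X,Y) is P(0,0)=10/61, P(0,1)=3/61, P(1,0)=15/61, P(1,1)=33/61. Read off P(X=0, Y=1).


Read from table: P(X=0, Y=1) = 3/61

3/61


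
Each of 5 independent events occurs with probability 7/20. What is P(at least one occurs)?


P(at least one) = 1 - P(none)
P(none) = (1 - 7/20)^5 = (13/20)^5 = 371293/3200000
P(at least one) = 1 - 371293/3200000 = 2828707/3200000

2828707/3200000


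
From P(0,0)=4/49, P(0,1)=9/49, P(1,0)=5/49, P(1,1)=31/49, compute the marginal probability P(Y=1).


P(Y=1) = P(0,1)+P(1,1) = 9/49 + 31/49 = 40/49

40/49


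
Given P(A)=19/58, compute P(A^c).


P(A') = 1 - P(A) = 1 - 19/58 = 39/58

39/58


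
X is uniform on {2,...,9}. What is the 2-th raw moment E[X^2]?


E[X^2] = (1/8) * sum(x^2 for x=2..9)
= 284/8 = 71/2

71/2


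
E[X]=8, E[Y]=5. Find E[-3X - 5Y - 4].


E[-3X - 5Y - 4] = -3*E[X] - 5*E[Y] - 4
= (-3)*(8) + (-5)*(5) + (-4)
= -24 - 25 - 4 = -53

-53


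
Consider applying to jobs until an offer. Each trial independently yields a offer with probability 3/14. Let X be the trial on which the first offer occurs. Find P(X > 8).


P(X > 8) = P(first 8 trials all fail) = (1-p)^8 = (11/14)^8 = 214358881/1475789056

214358881/1475789056


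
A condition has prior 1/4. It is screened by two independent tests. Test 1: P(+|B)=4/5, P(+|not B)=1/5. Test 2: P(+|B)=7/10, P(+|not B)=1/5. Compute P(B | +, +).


After test 1: P(+) = 4/5*1/4 + 1/5*3/4 = 7/20
P(B|+) = (1/5)/(7/20) = 4/7
After test 2 (use post1 as new prior): P(+) = 7/10*4/7 + 1/5*3/7 = 17/35
P(B|+,+) = (2/5)/(17/35) = 14/17

14/17


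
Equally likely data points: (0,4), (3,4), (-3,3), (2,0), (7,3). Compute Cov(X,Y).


E[X]=9/5, E[Y]=14/5, E[XY]=24/5
Cov(X,Y) = E[XY] - E[X]E[Y] = 24/5 - 9/5*14/5 = -6/25

-6/25


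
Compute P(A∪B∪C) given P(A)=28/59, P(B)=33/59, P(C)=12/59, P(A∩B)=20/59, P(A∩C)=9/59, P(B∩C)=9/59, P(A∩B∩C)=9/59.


P(A∪B∪C) = P(A)+P(B)+P(C) - P(AB)-P(AC)-P(BC) + P(ABC)
= 28/59+33/59+12/59 - 20/59-9/59-9/59 + 9/59
= 44/59

44/59


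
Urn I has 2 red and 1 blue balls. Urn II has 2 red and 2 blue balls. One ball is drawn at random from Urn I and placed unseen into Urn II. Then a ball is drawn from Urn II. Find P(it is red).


P(transfer red) = 2/3; P(transfer blue) = 1/3
If red transferred: Urn II has 3 red of 5, so P(red|red moved) = 3/5
If blue transferred: Urn II has 2 red of 5, so P(red|blue moved) = 2/5
By total probability: P(red) = 2/3*3/5 + 1/3*2/5 = 8/15

8/15


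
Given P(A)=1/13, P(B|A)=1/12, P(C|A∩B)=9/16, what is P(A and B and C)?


P(A∩B∩C) = P(A) * P(B|A) * P(C|A∩B)
= 1/13 * 1/12 * 9/16
= 1/156 * 9/16 = 3/832

3/832


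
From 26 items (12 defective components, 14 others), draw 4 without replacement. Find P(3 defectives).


P(X=3) = C(12,3)*C(14,1) / C(26,4)
= 220*14 / 14950
= 3080/14950 = 308/1495

308/1495


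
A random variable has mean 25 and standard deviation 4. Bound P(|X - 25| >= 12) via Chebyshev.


k = 12/4 = 3
Chebyshev: P(|X-mu| >= k*sigma) <= 1/k^2 = 1/3^2 = 1/9

1/9


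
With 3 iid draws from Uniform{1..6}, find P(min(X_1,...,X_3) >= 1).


P(min >= 1) = P(all X_i >= 1) = (P(X_1 >= 1))^3
= (6/6)^3 = 1^3 = 1

1


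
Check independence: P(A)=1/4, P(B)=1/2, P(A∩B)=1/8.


P(A)*P(B) = 1/4*1/2 = 1/8
P(A∩B) = 1/8, which equals P(A)P(B), so independent

Yes, A and B are independent
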